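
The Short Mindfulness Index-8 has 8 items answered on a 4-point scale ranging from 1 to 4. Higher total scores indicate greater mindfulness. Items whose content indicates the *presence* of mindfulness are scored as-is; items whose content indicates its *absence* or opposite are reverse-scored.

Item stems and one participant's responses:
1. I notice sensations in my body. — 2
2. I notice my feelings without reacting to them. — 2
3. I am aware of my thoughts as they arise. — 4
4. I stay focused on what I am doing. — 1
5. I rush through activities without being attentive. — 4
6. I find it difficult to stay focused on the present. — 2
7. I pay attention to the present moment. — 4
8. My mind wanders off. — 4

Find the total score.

18

Items 5, 6, 8 describe the absence/opposite of mindfulness → reverse-score.
reversed = (1+4) − raw = 5 − raw.
  item 1: 2
  item 2: 2
  item 3: 4
  item 4: 1
  item 5: 5 − 4 = 1
  item 6: 5 − 2 = 3
  item 7: 4
  item 8: 5 − 4 = 1
Total = 2 + 2 + 4 + 1 + 1 + 3 + 4 + 1 = 18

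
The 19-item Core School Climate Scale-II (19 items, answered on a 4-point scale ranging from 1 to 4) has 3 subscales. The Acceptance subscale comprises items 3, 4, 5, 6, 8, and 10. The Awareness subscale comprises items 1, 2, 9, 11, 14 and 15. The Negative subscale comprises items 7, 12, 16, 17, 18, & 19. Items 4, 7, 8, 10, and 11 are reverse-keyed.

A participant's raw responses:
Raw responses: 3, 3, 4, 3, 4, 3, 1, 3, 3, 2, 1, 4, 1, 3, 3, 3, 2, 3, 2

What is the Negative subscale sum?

Negative items: 7, 12, 16, 17, 18, 19.
Of these, item 7 is reverse-keyed; reverse-coded value = 5 − response.
  item 7: 5 − 1 = 4
  item 12: 4
  item 16: 3
  item 17: 2
  item 18: 3
  item 19: 2
Sum = 4 + 4 + 3 + 2 + 3 + 2 = 18

18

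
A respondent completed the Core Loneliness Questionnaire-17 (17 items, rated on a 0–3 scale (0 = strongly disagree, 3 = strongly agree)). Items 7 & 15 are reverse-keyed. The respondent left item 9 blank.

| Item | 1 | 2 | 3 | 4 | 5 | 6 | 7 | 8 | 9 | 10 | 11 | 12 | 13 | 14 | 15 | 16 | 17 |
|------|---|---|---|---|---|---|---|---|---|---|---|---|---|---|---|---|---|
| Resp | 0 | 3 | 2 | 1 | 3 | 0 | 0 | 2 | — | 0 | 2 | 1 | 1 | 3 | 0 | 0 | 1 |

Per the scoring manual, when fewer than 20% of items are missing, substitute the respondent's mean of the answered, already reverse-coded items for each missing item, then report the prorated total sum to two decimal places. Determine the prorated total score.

26.56

Reverse-coded (reverse-coded value = 3 − response):
  item 7: 3 − 0 = 3
  item 15: 3 − 0 = 3
Completed scored items (16 of 17): 0, 3, 2, 1, 3, 0, 3, 2, 0, 2, 1, 1, 3, 3, 0, 1; sum = 25.
Person mean = 25 / 16 ≈ 1.5625
Prorated total = (25 / 16) × 17 = 26.56 (to 2 dp)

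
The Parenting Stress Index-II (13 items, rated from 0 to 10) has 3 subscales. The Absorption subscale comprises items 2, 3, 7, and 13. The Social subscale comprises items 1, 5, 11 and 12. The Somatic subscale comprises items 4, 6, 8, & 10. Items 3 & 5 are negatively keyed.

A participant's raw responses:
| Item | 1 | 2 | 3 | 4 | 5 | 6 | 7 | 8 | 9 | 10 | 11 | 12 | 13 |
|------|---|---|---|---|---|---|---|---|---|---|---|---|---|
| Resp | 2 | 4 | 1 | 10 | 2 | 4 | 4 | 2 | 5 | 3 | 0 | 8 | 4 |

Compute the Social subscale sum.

Social items: 1, 5, 11, 12.
Of these, item 5 is negatively keyed; reverse-coded value = 10 − response.
  item 1: 2
  item 5: 10 − 2 = 8
  item 11: 0
  item 12: 8
Sum = 2 + 8 + 0 + 8 = 18

18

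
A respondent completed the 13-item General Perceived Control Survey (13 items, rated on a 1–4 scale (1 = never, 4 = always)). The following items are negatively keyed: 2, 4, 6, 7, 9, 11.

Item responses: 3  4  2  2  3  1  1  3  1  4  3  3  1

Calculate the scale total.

Raw sum = 31. Negatively keyed items: 2, 4, 6, 7, 9, 11; their raw sum = 12.
Each reversal replaces raw with 5 − raw, changing the total by 5 − 2·raw per item.
Total = 31 + 6·5 − 2·12 = 31 + 30 − 24 = 37

37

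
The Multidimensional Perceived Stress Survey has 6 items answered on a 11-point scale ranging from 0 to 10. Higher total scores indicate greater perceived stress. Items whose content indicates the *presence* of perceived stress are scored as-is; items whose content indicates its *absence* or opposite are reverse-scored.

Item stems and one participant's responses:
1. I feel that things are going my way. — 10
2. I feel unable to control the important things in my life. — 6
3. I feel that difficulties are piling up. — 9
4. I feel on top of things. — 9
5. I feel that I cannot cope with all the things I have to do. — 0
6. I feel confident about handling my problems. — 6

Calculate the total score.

20

Items 1, 4, 6 describe the absence/opposite of perceived stress → reverse-score.
reverse-coded value = 10 − response.
  item 1: 10 − 10 = 0
  item 2: 6
  item 3: 9
  item 4: 10 − 9 = 1
  item 5: 0
  item 6: 10 − 6 = 4
Total = 0 + 6 + 9 + 1 + 0 + 4 = 20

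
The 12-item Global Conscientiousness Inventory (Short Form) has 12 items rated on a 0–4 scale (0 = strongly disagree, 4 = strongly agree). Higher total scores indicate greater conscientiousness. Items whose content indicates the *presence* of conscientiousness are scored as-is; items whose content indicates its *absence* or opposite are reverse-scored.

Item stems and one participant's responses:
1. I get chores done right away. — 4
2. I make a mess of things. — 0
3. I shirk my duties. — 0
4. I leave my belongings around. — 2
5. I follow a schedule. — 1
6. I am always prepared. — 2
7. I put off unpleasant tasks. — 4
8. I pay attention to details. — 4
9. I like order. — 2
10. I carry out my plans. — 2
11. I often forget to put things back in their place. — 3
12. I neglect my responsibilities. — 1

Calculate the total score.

29

Items 2, 3, 4, 7, 11, 12 describe the absence/opposite of conscientiousness → reverse-score.
on a 0–4 scale, reversed = 4 − raw.
  item 1: 4
  item 2: 4 − 0 = 4
  item 3: 4 − 0 = 4
  item 4: 4 − 2 = 2
  item 5: 1
  item 6: 2
  item 7: 4 − 4 = 0
  item 8: 4
  item 9: 2
  item 10: 2
  item 11: 4 − 3 = 1
  item 12: 4 − 1 = 3
Total = 4 + 4 + 4 + 2 + 1 + 2 + 0 + 4 + 2 + 2 + 1 + 3 = 29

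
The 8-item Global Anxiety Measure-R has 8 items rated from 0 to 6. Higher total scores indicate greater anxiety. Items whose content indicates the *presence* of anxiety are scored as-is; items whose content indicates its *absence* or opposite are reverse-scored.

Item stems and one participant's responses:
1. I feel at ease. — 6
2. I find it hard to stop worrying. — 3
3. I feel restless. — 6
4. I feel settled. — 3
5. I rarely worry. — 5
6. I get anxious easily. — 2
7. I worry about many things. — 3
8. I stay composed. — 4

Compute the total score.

20

Items 1, 4, 5, 8 describe the absence/opposite of anxiety → reverse-score.
on a 0–6 scale, reversed = 6 − raw.
  item 1: 6 − 6 = 0
  item 2: 3
  item 3: 6
  item 4: 6 − 3 = 3
  item 5: 6 − 5 = 1
  item 6: 2
  item 7: 3
  item 8: 6 − 4 = 2
Total = 0 + 3 + 6 + 3 + 1 + 2 + 3 + 2 = 20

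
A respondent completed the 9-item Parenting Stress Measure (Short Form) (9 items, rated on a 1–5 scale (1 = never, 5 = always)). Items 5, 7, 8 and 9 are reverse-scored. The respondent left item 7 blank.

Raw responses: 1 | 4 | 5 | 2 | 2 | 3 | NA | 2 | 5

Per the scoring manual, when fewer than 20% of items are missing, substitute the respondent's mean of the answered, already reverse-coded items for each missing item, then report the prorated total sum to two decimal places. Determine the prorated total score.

Reverse-coded (on a 1–5 scale, reversed = 6 − raw):
  item 5: 6 − 2 = 4
  item 8: 6 − 2 = 4
  item 9: 6 − 5 = 1
Completed scored items (8 of 9): 1, 4, 5, 2, 4, 3, 4, 1; sum = 24.
Person mean = 24 / 8 ≈ 3.0000
Prorated total = (24 / 8) × 9 = 27.00 (to 2 dp)

27.00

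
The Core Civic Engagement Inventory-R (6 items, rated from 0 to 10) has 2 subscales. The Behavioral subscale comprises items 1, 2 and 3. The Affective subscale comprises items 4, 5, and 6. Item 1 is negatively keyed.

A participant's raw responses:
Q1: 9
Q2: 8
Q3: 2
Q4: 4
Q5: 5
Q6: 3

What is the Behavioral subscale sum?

Behavioral items: 1, 2, 3.
Of these, item 1 is negatively keyed; reverse-coded value = 10 − response.
  item 1: 10 − 9 = 1
  item 2: 8
  item 3: 2
Sum = 1 + 8 + 2 = 11

11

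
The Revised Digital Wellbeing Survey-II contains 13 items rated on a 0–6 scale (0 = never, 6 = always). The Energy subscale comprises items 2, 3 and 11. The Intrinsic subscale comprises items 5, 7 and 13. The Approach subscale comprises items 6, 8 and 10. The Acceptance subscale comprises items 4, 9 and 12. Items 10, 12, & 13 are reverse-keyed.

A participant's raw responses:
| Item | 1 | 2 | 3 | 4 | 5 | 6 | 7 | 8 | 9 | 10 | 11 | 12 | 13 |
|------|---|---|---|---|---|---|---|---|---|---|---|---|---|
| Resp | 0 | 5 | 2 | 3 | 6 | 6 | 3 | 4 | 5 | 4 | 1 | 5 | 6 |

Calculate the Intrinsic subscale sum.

Intrinsic items: 5, 7, 13.
Of these, item 13 is reverse-keyed; reversed = (0+6) − raw = 6 − raw.
  item 5: 6
  item 7: 3
  item 13: 6 − 6 = 0
Sum = 6 + 3 + 0 = 9

9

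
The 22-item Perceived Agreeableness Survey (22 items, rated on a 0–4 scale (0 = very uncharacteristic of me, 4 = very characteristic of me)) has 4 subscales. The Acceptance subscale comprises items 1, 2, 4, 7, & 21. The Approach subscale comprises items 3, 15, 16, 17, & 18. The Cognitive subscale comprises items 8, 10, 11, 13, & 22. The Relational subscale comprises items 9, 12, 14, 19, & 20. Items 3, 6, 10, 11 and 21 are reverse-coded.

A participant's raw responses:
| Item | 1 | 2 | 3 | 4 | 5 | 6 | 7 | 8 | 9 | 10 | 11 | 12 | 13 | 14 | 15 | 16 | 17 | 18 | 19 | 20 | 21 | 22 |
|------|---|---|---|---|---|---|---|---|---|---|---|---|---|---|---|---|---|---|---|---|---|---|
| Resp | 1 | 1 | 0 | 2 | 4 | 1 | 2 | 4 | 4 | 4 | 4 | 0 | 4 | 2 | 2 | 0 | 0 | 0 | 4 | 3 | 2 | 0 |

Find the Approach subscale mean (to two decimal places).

1.20

Approach items: 3, 15, 16, 17, 18.
Of these, item 3 is reverse-coded; reverse-coded value = 4 − response.
  item 3: 4 − 0 = 4
  item 15: 2
  item 16: 0
  item 17: 0
  item 18: 0
Sum = 4 + 2 + 0 + 0 + 0 = 6
Mean = 6 / 5 = 1.20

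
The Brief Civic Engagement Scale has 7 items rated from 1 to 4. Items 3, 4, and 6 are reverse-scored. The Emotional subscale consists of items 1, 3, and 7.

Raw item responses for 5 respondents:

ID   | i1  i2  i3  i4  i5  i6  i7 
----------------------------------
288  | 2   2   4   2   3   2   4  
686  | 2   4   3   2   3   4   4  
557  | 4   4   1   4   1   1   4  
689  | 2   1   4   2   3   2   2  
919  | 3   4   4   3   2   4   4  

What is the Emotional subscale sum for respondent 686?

8

Respondent 686 raw: 2, 4, 3, 2, 3, 4, 4.
Emotional items: 1, 3, 7.
Reverse-coded (on a 1–4 scale, reversed = 5 − raw):
  item 1: 2
  item 3: 5 − 3 = 2
  item 7: 4
Sum = 2 + 2 + 4 = 8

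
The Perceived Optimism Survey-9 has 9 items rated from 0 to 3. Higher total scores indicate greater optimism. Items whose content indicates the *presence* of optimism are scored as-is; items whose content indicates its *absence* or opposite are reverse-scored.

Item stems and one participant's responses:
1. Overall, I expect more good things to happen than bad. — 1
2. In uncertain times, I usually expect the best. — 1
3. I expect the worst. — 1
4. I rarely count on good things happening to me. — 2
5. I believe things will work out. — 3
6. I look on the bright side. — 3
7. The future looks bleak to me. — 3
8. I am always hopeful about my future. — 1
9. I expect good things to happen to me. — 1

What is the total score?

13

Items 3, 4, 7 describe the absence/opposite of optimism → reverse-score.
on a 0–3 scale, reversed = 3 − raw.
  item 1: 1
  item 2: 1
  item 3: 3 − 1 = 2
  item 4: 3 − 2 = 1
  item 5: 3
  item 6: 3
  item 7: 3 − 3 = 0
  item 8: 1
  item 9: 1
Total = 1 + 1 + 2 + 1 + 3 + 3 + 0 + 1 + 1 = 13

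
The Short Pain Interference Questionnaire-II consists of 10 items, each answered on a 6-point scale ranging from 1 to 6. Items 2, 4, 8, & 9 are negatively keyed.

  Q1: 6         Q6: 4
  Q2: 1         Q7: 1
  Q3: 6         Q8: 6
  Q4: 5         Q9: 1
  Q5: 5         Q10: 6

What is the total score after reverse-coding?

Apply reverse scoring (on a 1–6 scale, reversed = 7 − raw):
  item 2: 7 − 1 = 6
  item 4: 7 − 5 = 2
  item 8: 7 − 6 = 1
  item 9: 7 − 1 = 6
Scored items: 6, 6, 6, 2, 5, 4, 1, 1, 6, 6
Total = 6 + 6 + 6 + 2 + 5 + 4 + 1 + 1 + 6 + 6 = 43

43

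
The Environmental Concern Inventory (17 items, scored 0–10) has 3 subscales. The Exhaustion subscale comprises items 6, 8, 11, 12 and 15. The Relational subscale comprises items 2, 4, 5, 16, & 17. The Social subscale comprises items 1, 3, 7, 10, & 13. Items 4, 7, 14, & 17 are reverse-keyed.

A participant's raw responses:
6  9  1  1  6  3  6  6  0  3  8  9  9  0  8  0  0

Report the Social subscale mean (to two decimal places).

Social items: 1, 3, 7, 10, 13.
Of these, item 7 is reverse-keyed; on a 0–10 scale, reversed = 10 − raw.
  item 1: 6
  item 3: 1
  item 7: 10 − 6 = 4
  item 10: 3
  item 13: 9
Sum = 6 + 1 + 4 + 3 + 9 = 23
Mean = 23 / 5 = 4.60

4.60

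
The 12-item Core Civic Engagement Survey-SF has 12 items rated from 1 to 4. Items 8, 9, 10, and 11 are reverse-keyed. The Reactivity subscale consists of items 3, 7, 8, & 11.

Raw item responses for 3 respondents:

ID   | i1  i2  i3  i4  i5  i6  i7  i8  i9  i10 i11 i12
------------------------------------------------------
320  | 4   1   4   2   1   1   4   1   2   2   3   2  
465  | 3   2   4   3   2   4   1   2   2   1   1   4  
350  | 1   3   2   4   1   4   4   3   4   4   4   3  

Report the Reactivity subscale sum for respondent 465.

12

Respondent 465 raw: 3, 2, 4, 3, 2, 4, 1, 2, 2, 1, 1, 4.
Reactivity items: 3, 7, 8, 11.
Reverse-coded (reversed = (1+4) − raw = 5 − raw):
  item 3: 4
  item 7: 1
  item 8: 5 − 2 = 3
  item 11: 5 − 1 = 4
Sum = 4 + 1 + 3 + 4 = 12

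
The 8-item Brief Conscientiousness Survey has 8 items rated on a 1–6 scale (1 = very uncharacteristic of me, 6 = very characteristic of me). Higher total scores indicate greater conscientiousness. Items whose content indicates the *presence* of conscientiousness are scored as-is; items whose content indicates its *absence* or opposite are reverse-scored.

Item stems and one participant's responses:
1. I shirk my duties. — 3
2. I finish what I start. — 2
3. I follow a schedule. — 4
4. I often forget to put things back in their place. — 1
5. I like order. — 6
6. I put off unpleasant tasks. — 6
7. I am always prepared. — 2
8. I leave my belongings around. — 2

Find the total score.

Items 1, 4, 6, 8 describe the absence/opposite of conscientiousness → reverse-score.
on a 1–6 scale, reversed = 7 − raw.
  item 1: 7 − 3 = 4
  item 2: 2
  item 3: 4
  item 4: 7 − 1 = 6
  item 5: 6
  item 6: 7 − 6 = 1
  item 7: 2
  item 8: 7 − 2 = 5
Total = 4 + 2 + 4 + 6 + 6 + 1 + 2 + 5 = 30

30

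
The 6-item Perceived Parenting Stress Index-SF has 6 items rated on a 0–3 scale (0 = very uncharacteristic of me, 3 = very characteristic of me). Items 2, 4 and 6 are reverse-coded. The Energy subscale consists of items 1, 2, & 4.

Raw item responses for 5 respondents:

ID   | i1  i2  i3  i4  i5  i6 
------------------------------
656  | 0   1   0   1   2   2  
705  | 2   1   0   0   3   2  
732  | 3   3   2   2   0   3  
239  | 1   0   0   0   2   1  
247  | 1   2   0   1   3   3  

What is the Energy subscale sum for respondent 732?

Respondent 732 raw: 3, 3, 2, 2, 0, 3.
Energy items: 1, 2, 4.
Reverse-coded (reversed = (0+3) − raw = 3 − raw):
  item 1: 3
  item 2: 3 − 3 = 0
  item 4: 3 − 2 = 1
Sum = 3 + 0 + 1 = 4

4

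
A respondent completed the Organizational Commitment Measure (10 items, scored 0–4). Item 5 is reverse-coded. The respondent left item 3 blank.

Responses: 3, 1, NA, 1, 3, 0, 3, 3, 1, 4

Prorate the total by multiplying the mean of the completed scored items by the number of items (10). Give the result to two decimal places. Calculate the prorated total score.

18.89

Reverse-coded (on a 0–4 scale, reversed = 4 − raw):
  item 5: 4 − 3 = 1
Completed scored items (9 of 10): 3, 1, 1, 1, 0, 3, 3, 1, 4; sum = 17.
Person mean = 17 / 9 ≈ 1.8889
Prorated total = (17 / 9) × 10 = 18.89 (to 2 dp)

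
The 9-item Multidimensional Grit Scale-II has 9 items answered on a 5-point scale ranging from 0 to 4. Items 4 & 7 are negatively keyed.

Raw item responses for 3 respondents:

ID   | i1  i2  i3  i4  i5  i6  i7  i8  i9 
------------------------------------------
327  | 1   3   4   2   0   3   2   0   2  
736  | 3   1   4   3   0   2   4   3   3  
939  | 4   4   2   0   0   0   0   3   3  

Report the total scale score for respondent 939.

Respondent 939 raw: 4, 4, 2, 0, 0, 0, 0, 3, 3.
Reverse-coded (on a 0–4 scale, reversed = 4 − raw):
  item 1: 4
  item 2: 4
  item 3: 2
  item 4: 4 − 0 = 4
  item 5: 0
  item 6: 0
  item 7: 4 − 0 = 4
  item 8: 3
  item 9: 3
Sum = 4 + 4 + 2 + 4 + 0 + 0 + 4 + 3 + 3 = 24

24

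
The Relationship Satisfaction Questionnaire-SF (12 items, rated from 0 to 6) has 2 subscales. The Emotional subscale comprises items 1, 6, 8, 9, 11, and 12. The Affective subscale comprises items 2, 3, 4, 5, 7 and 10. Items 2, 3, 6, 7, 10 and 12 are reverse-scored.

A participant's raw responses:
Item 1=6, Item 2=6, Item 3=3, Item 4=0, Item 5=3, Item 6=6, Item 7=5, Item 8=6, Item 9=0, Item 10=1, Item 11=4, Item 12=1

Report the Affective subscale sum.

12

Affective items: 2, 3, 4, 5, 7, 10.
Of these, items 2, 3, 7, and 10 are reverse-scored; reversed = (0+6) − raw = 6 − raw.
  item 2: 6 − 6 = 0
  item 3: 6 − 3 = 3
  item 4: 0
  item 5: 3
  item 7: 6 − 5 = 1
  item 10: 6 − 1 = 5
Sum = 0 + 3 + 0 + 3 + 1 + 5 = 12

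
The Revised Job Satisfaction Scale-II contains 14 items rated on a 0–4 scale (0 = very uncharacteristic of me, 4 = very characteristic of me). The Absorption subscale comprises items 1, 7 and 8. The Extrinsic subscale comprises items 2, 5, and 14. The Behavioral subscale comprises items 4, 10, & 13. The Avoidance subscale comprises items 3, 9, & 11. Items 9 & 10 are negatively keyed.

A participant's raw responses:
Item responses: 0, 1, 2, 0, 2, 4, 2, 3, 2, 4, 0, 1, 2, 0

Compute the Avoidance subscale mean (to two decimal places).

1.33

Avoidance items: 3, 9, 11.
Of these, item 9 is negatively keyed; reverse-coded value = 4 − response.
  item 3: 2
  item 9: 4 − 2 = 2
  item 11: 0
Sum = 2 + 2 + 0 = 4
Mean = 4 / 3 = 1.33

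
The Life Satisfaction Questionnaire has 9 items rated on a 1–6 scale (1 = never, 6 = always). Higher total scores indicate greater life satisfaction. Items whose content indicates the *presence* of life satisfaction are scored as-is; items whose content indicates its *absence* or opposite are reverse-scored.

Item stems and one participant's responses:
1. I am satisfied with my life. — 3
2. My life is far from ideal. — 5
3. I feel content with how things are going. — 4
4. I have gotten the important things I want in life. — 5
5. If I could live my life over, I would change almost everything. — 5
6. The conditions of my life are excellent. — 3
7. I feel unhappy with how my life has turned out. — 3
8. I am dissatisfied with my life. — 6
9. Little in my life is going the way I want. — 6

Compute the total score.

25

Items 2, 5, 7, 8, 9 describe the absence/opposite of life satisfaction → reverse-score.
reversed = (1+6) − raw = 7 − raw.
  item 1: 3
  item 2: 7 − 5 = 2
  item 3: 4
  item 4: 5
  item 5: 7 − 5 = 2
  item 6: 3
  item 7: 7 − 3 = 4
  item 8: 7 − 6 = 1
  item 9: 7 − 6 = 1
Total = 3 + 2 + 4 + 5 + 2 + 3 + 4 + 1 + 1 = 25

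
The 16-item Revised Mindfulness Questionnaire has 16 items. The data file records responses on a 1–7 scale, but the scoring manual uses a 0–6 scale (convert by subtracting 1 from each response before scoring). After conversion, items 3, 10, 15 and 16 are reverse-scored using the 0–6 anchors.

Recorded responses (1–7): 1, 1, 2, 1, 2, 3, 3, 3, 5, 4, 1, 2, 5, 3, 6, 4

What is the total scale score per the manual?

Convert to 0–6: 0, 0, 1, 0, 1, 2, 2, 2, 4, 3, 0, 1, 4, 2, 5, 3
Reverse-coded (reverse-coded value = 6 − response):
  item 3: 6 − 1 = 5
  item 10: 6 − 3 = 3
  item 15: 6 − 5 = 1
  item 16: 6 − 3 = 3
Scored: 0, 0, 5, 0, 1, 2, 2, 2, 4, 3, 0, 1, 4, 2, 1, 3
Total = 30

30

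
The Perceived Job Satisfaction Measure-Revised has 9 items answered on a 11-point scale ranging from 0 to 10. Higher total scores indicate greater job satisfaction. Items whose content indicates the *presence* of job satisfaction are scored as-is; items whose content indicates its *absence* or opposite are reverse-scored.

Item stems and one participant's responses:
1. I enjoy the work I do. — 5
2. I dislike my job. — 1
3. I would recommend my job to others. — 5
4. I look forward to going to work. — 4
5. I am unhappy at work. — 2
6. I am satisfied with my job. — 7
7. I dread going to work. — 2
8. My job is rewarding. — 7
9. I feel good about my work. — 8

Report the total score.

Items 2, 5, 7 describe the absence/opposite of job satisfaction → reverse-score.
reverse-coded value = 10 − response.
  item 1: 5
  item 2: 10 − 1 = 9
  item 3: 5
  item 4: 4
  item 5: 10 − 2 = 8
  item 6: 7
  item 7: 10 − 2 = 8
  item 8: 7
  item 9: 8
Total = 5 + 9 + 5 + 4 + 8 + 7 + 8 + 7 + 8 = 61

61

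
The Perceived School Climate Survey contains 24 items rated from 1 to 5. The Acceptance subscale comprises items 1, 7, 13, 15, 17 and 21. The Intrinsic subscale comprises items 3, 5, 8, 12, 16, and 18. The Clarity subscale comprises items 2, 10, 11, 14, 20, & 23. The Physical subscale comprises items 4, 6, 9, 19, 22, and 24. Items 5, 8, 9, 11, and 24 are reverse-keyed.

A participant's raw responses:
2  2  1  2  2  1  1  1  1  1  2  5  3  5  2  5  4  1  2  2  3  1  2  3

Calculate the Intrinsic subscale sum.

21

Intrinsic items: 3, 5, 8, 12, 16, 18.
Of these, items 5 & 8 are reverse-keyed; on a 1–5 scale, reversed = 6 − raw.
  item 3: 1
  item 5: 6 − 2 = 4
  item 8: 6 − 1 = 5
  item 12: 5
  item 16: 5
  item 18: 1
Sum = 1 + 4 + 5 + 5 + 5 + 1 = 21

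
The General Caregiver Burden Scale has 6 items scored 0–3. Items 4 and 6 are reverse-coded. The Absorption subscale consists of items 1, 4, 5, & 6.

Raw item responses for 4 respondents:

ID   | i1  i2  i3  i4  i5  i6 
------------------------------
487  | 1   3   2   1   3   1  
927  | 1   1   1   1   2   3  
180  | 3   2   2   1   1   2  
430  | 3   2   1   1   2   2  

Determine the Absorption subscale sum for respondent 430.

Respondent 430 raw: 3, 2, 1, 1, 2, 2.
Absorption items: 1, 4, 5, 6.
Reverse-coded (reversed = (0+3) − raw = 3 − raw):
  item 1: 3
  item 4: 3 − 1 = 2
  item 5: 2
  item 6: 3 − 2 = 1
Sum = 3 + 2 + 2 + 1 = 8

8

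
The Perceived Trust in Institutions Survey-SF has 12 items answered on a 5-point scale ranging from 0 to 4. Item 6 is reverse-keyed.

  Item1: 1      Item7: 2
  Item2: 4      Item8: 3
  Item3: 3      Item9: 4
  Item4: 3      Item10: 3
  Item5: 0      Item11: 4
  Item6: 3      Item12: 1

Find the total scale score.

Raw sum = 31. Reverse-keyed items: 6; their raw sum = 3.
Each reversal replaces raw with 4 − raw, changing the total by 4 − 2·raw per item.
Total = 31 + 1·4 − 2·3 = 31 + 4 − 6 = 29

29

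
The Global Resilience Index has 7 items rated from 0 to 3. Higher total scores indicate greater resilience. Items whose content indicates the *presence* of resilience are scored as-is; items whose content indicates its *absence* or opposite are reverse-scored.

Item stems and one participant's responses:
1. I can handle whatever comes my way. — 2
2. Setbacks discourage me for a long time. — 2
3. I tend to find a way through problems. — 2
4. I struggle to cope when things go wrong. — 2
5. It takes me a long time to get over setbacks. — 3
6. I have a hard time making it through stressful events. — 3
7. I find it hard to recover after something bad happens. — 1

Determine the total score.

8

Items 2, 4, 5, 6, 7 describe the absence/opposite of resilience → reverse-score.
reverse-coded value = 3 − response.
  item 1: 2
  item 2: 3 − 2 = 1
  item 3: 2
  item 4: 3 − 2 = 1
  item 5: 3 − 3 = 0
  item 6: 3 − 3 = 0
  item 7: 3 − 1 = 2
Total = 2 + 1 + 2 + 1 + 0 + 0 + 2 = 8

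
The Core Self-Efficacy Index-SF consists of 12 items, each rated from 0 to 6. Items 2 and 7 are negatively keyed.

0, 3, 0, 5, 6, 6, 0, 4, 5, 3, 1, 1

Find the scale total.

Reverse-coded items (on a 0–6 scale, reversed = 6 − raw):
  item 2: 6 − 3 = 3
  item 7: 6 − 0 = 6
After reverse-coding: 0, 3, 0, 5, 6, 6, 6, 4, 5, 3, 1, 1
Total = 0 + 3 + 0 + 5 + 6 + 6 + 6 + 4 + 5 + 3 + 1 + 1 = 40

40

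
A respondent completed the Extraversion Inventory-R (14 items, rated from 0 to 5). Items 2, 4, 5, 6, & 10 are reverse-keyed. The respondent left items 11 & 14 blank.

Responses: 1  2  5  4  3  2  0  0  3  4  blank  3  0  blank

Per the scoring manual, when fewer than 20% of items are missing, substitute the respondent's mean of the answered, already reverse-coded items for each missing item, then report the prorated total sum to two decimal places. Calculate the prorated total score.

25.67

Reverse-coded (reversed = (0+5) − raw = 5 − raw):
  item 2: 5 − 2 = 3
  item 4: 5 − 4 = 1
  item 5: 5 − 3 = 2
  item 6: 5 − 2 = 3
  item 10: 5 − 4 = 1
Completed scored items (12 of 14): 1, 3, 5, 1, 2, 3, 0, 0, 3, 1, 3, 0; sum = 22.
Person mean = 22 / 12 ≈ 1.8333
Prorated total = (22 / 12) × 14 = 25.67 (to 2 dp)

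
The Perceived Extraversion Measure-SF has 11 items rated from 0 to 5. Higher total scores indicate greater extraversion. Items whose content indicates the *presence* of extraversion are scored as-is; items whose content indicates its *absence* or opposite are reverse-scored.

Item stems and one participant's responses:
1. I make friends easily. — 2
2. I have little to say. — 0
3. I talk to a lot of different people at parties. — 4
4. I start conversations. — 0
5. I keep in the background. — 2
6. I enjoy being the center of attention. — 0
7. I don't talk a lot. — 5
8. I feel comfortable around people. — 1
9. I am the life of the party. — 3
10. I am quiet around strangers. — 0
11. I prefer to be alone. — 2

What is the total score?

26

Items 2, 5, 7, 10, 11 describe the absence/opposite of extraversion → reverse-score.
reversed = (0+5) − raw = 5 − raw.
  item 1: 2
  item 2: 5 − 0 = 5
  item 3: 4
  item 4: 0
  item 5: 5 − 2 = 3
  item 6: 0
  item 7: 5 − 5 = 0
  item 8: 1
  item 9: 3
  item 10: 5 − 0 = 5
  item 11: 5 − 2 = 3
Total = 2 + 5 + 4 + 0 + 3 + 0 + 0 + 1 + 3 + 5 + 3 = 26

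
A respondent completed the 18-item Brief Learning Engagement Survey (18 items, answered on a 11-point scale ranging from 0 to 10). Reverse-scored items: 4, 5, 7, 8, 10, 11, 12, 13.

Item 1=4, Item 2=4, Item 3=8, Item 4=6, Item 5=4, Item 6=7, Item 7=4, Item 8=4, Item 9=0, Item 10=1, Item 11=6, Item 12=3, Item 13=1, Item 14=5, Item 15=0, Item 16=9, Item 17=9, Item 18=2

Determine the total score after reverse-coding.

99

Apply reverse scoring (on a 0–10 scale, reversed = 10 − raw):
  item 4: 10 − 6 = 4
  item 5: 10 − 4 = 6
  item 7: 10 − 4 = 6
  item 8: 10 − 4 = 6
  item 10: 10 − 1 = 9
  item 11: 10 − 6 = 4
  item 12: 10 − 3 = 7
  item 13: 10 − 1 = 9
Scored responses: 4, 4, 8, 4, 6, 7, 6, 6, 0, 9, 4, 7, 9, 5, 0, 9, 9, 2
Total = 4 + 4 + 8 + 4 + 6 + 7 + 6 + 6 + 0 + 9 + 4 + 7 + 9 + 5 + 0 + 9 + 9 + 2 = 99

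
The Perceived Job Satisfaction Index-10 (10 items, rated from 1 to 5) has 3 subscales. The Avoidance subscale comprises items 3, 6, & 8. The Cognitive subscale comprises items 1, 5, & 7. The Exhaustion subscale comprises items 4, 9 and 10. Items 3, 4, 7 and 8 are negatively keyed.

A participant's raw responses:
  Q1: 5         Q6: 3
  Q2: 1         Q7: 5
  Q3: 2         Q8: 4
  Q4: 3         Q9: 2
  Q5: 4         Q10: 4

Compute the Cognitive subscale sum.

10

Cognitive items: 1, 5, 7.
Of these, item 7 is negatively keyed; on a 1–5 scale, reversed = 6 − raw.
  item 1: 5
  item 5: 4
  item 7: 6 − 5 = 1
Sum = 5 + 4 + 1 = 10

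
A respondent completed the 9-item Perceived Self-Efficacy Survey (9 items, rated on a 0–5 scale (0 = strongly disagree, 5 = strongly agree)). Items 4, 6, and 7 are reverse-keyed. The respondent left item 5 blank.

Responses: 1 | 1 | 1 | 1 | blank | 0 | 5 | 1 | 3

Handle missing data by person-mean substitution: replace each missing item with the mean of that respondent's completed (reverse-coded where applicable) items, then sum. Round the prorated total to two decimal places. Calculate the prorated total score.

Reverse-coded (reversed = (0+5) − raw = 5 − raw):
  item 4: 5 − 1 = 4
  item 6: 5 − 0 = 5
  item 7: 5 − 5 = 0
Completed scored items (8 of 9): 1, 1, 1, 4, 5, 0, 1, 3; sum = 16.
Person mean = 16 / 8 ≈ 2.0000
Prorated total = (16 / 8) × 9 = 18.00 (to 2 dp)

18.00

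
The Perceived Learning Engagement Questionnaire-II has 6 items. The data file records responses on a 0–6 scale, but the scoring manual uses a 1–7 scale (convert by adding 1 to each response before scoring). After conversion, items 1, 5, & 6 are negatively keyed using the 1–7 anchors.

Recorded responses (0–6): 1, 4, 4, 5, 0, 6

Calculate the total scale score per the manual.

Convert to 1–7: 2, 5, 5, 6, 1, 7
Reverse-coded (reversed = (1+7) − raw = 8 − raw):
  item 1: 8 − 2 = 6
  item 5: 8 − 1 = 7
  item 6: 8 − 7 = 1
Scored: 6, 5, 5, 6, 7, 1
Total = 30

30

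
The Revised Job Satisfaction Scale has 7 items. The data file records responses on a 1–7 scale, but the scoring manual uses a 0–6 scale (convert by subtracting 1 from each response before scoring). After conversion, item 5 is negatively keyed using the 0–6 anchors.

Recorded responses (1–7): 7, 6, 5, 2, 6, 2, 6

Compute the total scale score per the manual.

Convert to 0–6: 6, 5, 4, 1, 5, 1, 5
Reverse-coded (reversed = (0+6) − raw = 6 − raw):
  item 5: 6 − 5 = 1
Scored: 6, 5, 4, 1, 1, 1, 5
Total = 23

23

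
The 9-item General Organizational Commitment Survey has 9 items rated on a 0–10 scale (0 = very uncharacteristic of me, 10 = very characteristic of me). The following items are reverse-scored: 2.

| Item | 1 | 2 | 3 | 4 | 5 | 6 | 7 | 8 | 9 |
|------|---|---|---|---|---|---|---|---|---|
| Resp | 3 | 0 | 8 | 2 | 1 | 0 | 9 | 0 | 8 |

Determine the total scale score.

Raw sum = 31. Reverse-scored items: 2; their raw sum = 0.
Each reversal replaces raw with 10 − raw, changing the total by 10 − 2·raw per item.
Total = 31 + 1·10 − 2·0 = 31 + 10 − 0 = 41

41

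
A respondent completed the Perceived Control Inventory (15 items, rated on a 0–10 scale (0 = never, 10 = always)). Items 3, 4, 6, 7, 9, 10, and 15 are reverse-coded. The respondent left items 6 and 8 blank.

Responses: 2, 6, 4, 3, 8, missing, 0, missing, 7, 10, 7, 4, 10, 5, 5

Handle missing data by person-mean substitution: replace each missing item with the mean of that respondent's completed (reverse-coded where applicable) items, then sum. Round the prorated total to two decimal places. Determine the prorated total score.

84.23

Reverse-coded (reverse-coded value = 10 − response):
  item 3: 10 − 4 = 6
  item 4: 10 − 3 = 7
  item 7: 10 − 0 = 10
  item 9: 10 − 7 = 3
  item 10: 10 − 10 = 0
  item 15: 10 − 5 = 5
Completed scored items (13 of 15): 2, 6, 6, 7, 8, 10, 3, 0, 7, 4, 10, 5, 5; sum = 73.
Person mean = 73 / 13 ≈ 5.6154
Prorated total = (73 / 13) × 15 = 84.23 (to 2 dp)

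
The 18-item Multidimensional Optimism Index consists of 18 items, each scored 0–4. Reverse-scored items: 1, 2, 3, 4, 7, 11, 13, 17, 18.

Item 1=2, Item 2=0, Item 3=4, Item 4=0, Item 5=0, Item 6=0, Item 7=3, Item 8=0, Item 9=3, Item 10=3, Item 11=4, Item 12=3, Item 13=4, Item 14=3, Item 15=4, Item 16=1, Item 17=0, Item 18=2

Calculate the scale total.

34

Apply reverse scoring (reverse-coded value = 4 − response):
  item 1: 4 − 2 = 2
  item 2: 4 − 0 = 4
  item 3: 4 − 4 = 0
  item 4: 4 − 0 = 4
  item 7: 4 − 3 = 1
  item 11: 4 − 4 = 0
  item 13: 4 − 4 = 0
  item 17: 4 − 0 = 4
  item 18: 4 − 2 = 2
Scored responses: 2, 4, 0, 4, 0, 0, 1, 0, 3, 3, 0, 3, 0, 3, 4, 1, 4, 2
Total = 2 + 4 + 0 + 4 + 0 + 0 + 1 + 0 + 3 + 3 + 0 + 3 + 0 + 3 + 4 + 1 + 4 + 2 = 34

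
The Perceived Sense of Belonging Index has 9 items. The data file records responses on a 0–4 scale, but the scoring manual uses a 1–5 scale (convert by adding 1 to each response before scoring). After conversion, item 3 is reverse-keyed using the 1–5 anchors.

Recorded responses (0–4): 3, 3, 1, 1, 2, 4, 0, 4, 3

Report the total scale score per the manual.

Convert to 1–5: 4, 4, 2, 2, 3, 5, 1, 5, 4
Reverse-coded (on a 1–5 scale, reversed = 6 − raw):
  item 3: 6 − 2 = 4
Scored: 4, 4, 4, 2, 3, 5, 1, 5, 4
Total = 32

32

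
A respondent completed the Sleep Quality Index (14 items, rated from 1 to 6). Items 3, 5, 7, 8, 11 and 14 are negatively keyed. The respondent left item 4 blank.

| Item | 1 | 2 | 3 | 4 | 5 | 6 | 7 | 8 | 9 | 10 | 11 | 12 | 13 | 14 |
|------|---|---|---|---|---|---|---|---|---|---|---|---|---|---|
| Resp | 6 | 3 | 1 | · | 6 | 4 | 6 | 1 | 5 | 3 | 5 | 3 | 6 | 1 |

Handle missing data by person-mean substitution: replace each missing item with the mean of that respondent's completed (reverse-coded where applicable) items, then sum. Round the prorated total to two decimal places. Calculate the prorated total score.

56.00

Reverse-coded (reverse-coded value = 7 − response):
  item 3: 7 − 1 = 6
  item 5: 7 − 6 = 1
  item 7: 7 − 6 = 1
  item 8: 7 − 1 = 6
  item 11: 7 − 5 = 2
  item 14: 7 − 1 = 6
Completed scored items (13 of 14): 6, 3, 6, 1, 4, 1, 6, 5, 3, 2, 3, 6, 6; sum = 52.
Person mean = 52 / 13 ≈ 4.0000
Prorated total = (52 / 13) × 14 = 56.00 (to 2 dp)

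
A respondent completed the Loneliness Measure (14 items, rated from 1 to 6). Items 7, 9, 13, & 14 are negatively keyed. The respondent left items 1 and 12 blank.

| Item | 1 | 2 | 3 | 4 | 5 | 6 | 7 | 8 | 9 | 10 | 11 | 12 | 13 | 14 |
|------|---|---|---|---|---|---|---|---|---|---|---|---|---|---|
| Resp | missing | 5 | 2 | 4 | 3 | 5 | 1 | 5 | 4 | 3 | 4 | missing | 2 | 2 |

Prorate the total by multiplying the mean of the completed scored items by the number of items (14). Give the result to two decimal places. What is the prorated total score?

Reverse-coded (reverse-coded value = 7 − response):
  item 7: 7 − 1 = 6
  item 9: 7 − 4 = 3
  item 13: 7 − 2 = 5
  item 14: 7 − 2 = 5
Completed scored items (12 of 14): 5, 2, 4, 3, 5, 6, 5, 3, 3, 4, 5, 5; sum = 50.
Person mean = 50 / 12 ≈ 4.1667
Prorated total = (50 / 12) × 14 = 58.33 (to 2 dp)

58.33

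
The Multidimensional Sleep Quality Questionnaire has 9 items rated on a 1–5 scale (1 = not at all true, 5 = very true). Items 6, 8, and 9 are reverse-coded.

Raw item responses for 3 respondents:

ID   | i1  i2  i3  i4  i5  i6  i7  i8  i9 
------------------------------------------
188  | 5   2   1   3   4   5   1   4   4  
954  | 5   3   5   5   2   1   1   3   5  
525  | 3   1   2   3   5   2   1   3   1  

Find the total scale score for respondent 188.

Respondent 188 raw: 5, 2, 1, 3, 4, 5, 1, 4, 4.
Reverse-coded (reverse-coded value = 6 − response):
  item 1: 5
  item 2: 2
  item 3: 1
  item 4: 3
  item 5: 4
  item 6: 6 − 5 = 1
  item 7: 1
  item 8: 6 − 4 = 2
  item 9: 6 − 4 = 2
Sum = 5 + 2 + 1 + 3 + 4 + 1 + 1 + 2 + 2 = 21

21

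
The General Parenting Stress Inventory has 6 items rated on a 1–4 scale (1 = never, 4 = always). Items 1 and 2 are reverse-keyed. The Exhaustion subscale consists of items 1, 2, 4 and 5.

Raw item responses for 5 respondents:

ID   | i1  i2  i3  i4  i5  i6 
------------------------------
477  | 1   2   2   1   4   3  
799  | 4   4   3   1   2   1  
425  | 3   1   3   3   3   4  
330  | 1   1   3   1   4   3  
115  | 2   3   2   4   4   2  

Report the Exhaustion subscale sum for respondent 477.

Respondent 477 raw: 1, 2, 2, 1, 4, 3.
Exhaustion items: 1, 2, 4, 5.
Reverse-coded (reversed = (1+4) − raw = 5 − raw):
  item 1: 5 − 1 = 4
  item 2: 5 − 2 = 3
  item 4: 1
  item 5: 4
Sum = 4 + 3 + 1 + 4 = 12

12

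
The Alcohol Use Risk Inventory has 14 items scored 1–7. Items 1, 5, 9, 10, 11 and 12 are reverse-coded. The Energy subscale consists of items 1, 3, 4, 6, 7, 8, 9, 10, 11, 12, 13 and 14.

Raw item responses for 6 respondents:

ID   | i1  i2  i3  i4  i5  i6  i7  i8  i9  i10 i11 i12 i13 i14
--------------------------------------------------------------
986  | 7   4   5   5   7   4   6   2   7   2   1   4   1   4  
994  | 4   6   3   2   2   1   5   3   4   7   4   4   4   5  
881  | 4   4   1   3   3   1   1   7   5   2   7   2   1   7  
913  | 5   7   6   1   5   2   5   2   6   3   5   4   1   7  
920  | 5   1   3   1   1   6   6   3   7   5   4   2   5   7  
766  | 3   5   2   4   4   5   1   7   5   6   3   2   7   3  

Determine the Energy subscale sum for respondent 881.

41

Respondent 881 raw: 4, 4, 1, 3, 3, 1, 1, 7, 5, 2, 7, 2, 1, 7.
Energy items: 1, 3, 4, 6, 7, 8, 9, 10, 11, 12, 13, 14.
Reverse-coded (reverse-coded value = 8 − response):
  item 1: 8 − 4 = 4
  item 3: 1
  item 4: 3
  item 6: 1
  item 7: 1
  item 8: 7
  item 9: 8 − 5 = 3
  item 10: 8 − 2 = 6
  item 11: 8 − 7 = 1
  item 12: 8 − 2 = 6
  item 13: 1
  item 14: 7
Sum = 4 + 1 + 3 + 1 + 1 + 7 + 3 + 6 + 1 + 6 + 1 + 7 = 41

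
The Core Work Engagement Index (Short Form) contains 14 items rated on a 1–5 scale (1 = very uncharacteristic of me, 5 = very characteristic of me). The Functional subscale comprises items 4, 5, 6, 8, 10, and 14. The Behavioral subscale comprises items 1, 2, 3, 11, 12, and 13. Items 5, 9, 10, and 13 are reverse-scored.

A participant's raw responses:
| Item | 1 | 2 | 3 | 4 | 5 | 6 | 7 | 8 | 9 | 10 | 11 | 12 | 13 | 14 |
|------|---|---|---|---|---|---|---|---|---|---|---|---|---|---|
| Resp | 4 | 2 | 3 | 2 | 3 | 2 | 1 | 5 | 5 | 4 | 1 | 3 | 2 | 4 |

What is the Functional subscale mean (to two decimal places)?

3.00

Functional items: 4, 5, 6, 8, 10, 14.
Of these, items 5 and 10 are reverse-scored; reverse-coded value = 6 − response.
  item 4: 2
  item 5: 6 − 3 = 3
  item 6: 2
  item 8: 5
  item 10: 6 − 4 = 2
  item 14: 4
Sum = 2 + 3 + 2 + 5 + 2 + 4 = 18
Mean = 18 / 6 = 3.00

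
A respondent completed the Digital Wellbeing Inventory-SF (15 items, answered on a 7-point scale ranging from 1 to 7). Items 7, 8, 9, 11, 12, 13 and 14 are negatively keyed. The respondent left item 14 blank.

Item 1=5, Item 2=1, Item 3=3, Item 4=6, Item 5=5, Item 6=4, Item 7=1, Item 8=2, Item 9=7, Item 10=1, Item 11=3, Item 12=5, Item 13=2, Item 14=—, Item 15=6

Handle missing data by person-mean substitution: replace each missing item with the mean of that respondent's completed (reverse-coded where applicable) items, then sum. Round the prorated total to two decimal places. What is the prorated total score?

63.21

Reverse-coded (reversed = (1+7) − raw = 8 − raw):
  item 7: 8 − 1 = 7
  item 8: 8 − 2 = 6
  item 9: 8 − 7 = 1
  item 11: 8 − 3 = 5
  item 12: 8 − 5 = 3
  item 13: 8 − 2 = 6
Completed scored items (14 of 15): 5, 1, 3, 6, 5, 4, 7, 6, 1, 1, 5, 3, 6, 6; sum = 59.
Person mean = 59 / 14 ≈ 4.2143
Prorated total = (59 / 14) × 15 = 63.21 (to 2 dp)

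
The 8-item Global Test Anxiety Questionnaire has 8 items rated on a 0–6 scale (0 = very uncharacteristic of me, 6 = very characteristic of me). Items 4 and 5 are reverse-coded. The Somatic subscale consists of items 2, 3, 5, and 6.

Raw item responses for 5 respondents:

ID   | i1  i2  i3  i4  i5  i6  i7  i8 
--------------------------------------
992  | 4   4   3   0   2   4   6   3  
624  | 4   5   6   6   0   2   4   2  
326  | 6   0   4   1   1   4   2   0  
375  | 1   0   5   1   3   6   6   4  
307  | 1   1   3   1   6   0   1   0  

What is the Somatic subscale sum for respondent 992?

Respondent 992 raw: 4, 4, 3, 0, 2, 4, 6, 3.
Somatic items: 2, 3, 5, 6.
Reverse-coded (on a 0–6 scale, reversed = 6 − raw):
  item 2: 4
  item 3: 3
  item 5: 6 − 2 = 4
  item 6: 4
Sum = 4 + 3 + 4 + 4 = 15

15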